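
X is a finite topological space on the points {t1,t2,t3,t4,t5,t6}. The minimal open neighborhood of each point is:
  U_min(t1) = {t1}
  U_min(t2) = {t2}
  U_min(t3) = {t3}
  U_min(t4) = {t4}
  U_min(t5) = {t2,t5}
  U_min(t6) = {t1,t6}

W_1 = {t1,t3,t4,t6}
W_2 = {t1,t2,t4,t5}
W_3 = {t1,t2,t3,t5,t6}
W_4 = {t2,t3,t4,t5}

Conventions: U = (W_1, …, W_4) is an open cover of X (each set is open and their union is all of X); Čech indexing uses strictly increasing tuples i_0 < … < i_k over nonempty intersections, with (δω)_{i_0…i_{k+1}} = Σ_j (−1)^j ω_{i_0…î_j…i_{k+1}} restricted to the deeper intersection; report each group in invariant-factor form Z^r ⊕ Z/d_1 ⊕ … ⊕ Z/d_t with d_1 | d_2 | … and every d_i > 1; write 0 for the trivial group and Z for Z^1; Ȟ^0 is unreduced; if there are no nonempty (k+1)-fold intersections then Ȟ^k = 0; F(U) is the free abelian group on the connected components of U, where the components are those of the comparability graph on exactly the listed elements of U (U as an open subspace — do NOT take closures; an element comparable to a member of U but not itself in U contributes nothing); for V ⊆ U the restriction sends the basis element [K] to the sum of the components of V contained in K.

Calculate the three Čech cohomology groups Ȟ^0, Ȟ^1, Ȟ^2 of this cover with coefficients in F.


Ȟ^0(U;F) ≅ Z^4, Ȟ^1(U;F) ≅ 0 and Ȟ^2(U;F) ≅ 0

nonempty intersections:
  W12={t1,t4} W13={t1,t3,t6} W14={t3,t4} W23={t1,t2,t5} W24={t2,t4,t5} W34={t2,t3,t5}
  W123={t1} W124={t4} W134={t3} W234={t2,t5}
components per intersection:
  W1: {t1,t6} {t3} {t4}
  W2: {t1} {t2,t5} {t4}
  W3: {t1,t6} {t2,t5} {t3}
  W4: {t2,t5} {t3} {t4}
  W12: {t1} {t4}
  W13: {t1,t6} {t3}
  W14: {t3} {t4}
  W23: {t1} {t2,t5}
  W24: {t2,t5} {t4}
  W34: {t2,t5} {t3}
  W123: {t1}
  W124: {t4}
  W134: {t3}
  W234: {t2,t5}
C dims 12,12,4; δ0: rk 8, SNF 1^8; δ1: rk 4, SNF 1^4
Ȟ^0: (12−8)−0=4 ⇒ Z^4
Ȟ^1: (12−4)−8=0 ⇒ 0
Ȟ^2: (4−0)−4=0 ⇒ 0


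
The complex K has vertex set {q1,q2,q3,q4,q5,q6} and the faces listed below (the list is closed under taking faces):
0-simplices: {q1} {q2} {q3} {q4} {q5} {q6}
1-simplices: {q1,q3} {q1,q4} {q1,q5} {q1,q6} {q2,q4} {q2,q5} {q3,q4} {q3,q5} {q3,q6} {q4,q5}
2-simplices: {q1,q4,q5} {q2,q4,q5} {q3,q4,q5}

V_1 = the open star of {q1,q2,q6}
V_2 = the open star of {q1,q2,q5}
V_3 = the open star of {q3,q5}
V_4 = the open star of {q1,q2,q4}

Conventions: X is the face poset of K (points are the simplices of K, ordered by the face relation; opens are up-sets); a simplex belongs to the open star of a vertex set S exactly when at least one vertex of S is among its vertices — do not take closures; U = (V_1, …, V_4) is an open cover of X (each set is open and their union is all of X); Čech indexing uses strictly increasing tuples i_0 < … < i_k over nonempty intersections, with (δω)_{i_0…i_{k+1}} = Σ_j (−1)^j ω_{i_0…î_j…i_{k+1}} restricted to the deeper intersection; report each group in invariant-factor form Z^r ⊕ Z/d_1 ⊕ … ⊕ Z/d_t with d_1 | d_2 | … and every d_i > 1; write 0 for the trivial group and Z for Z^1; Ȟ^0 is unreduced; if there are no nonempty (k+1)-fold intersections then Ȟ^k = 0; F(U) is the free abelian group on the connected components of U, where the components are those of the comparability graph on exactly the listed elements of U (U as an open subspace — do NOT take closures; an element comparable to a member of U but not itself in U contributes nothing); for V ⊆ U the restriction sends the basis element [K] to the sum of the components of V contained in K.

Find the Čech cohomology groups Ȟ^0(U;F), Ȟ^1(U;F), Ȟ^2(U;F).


nonempty intersections:
  V1={{q1},{q2},{q6},{q1,q3},{q1,q4},{q1,q5},{q1,q6},{q2,q4},{q2,q5},{q3,q6},{q1,q4,q5},{q2,q4,q5}} V2={{q1},{q2},{q5},{q1,q3},{q1,q4},{q1,q5},{q1,q6},{q2,q4},{q2,q5},{q3,q5},{q4,q5},{q1,q4,q5},{q2,q4,q5},{q3,q4,q5}} V3={{q3},{q5},{q1,q3},{q1,q5},{q2,q5},{q3,q4},{q3,q5},{q3,q6},{q4,q5},{q1,q4,q5},{q2,q4,q5},{q3,q4,q5}} V4={{q1},{q2},{q4},{q1,q3},{q1,q4},{q1,q5},{q1,q6},{q2,q4},{q2,q5},{q3,q4},{q4,q5},{q1,q4,q5},{q2,q4,q5},{q3,q4,q5}}
  V12={{q1},{q2},{q1,q3},{q1,q4},{q1,q5},{q1,q6},{q2,q4},{q2,q5},{q1,q4,q5},{q2,q4,q5}} V13={{q1,q3},{q1,q5},{q2,q5},{q3,q6},{q1,q4,q5},{q2,q4,q5}} V14={{q1},{q2},{q1,q3},{q1,q4},{q1,q5},{q1,q6},{q2,q4},{q2,q5},{q1,q4,q5},{q2,q4,q5}} V23={{q5},{q1,q3},{q1,q5},{q2,q5},{q3,q5},{q4,q5},{q1,q4,q5},{q2,q4,q5},{q3,q4,q5}} V24={{q1},{q2},{q1,q3},{q1,q4},{q1,q5},{q1,q6},{q2,q4},{q2,q5},{q4,q5},{q1,q4,q5},{q2,q4,q5},{q3,q4,q5}} V34={{q1,q3},{q1,q5},{q2,q5},{q3,q4},{q4,q5},{q1,q4,q5},{q2,q4,q5},{q3,q4,q5}}
  V123={{q1,q3},{q1,q5},{q2,q5},{q1,q4,q5},{q2,q4,q5}} V124={{q1},{q2},{q1,q3},{q1,q4},{q1,q5},{q1,q6},{q2,q4},{q2,q5},{q1,q4,q5},{q2,q4,q5}} V134={{q1,q3},{q1,q5},{q2,q5},{q1,q4,q5},{q2,q4,q5}} V234={{q1,q3},{q1,q5},{q2,q5},{q4,q5},{q1,q4,q5},{q2,q4,q5},{q3,q4,q5}}
  V1234={{q1,q3},{q1,q5},{q2,q5},{q1,q4,q5},{q2,q4,q5}}
components per intersection:
  V1: {{q1},{q6},{q1,q3},{q1,q4},{q1,q5},{q1,q6},{q3,q6},{q1,q4,q5}} {{q2},{q2,q4},{q2,q5},{q2,q4,q5}}
  V2: {{q1},{q2},{q5},{q1,q3},{q1,q4},{q1,q5},{q1,q6},{q2,q4},{q2,q5},{q3,q5},{q4,q5},{q1,q4,q5},{q2,q4,q5},{q3,q4,q5}}
  V3: {{q3},{q5},{q1,q3},{q1,q5},{q2,q5},{q3,q4},{q3,q5},{q3,q6},{q4,q5},{q1,q4,q5},{q2,q4,q5},{q3,q4,q5}}
  V4: {{q1},{q2},{q4},{q1,q3},{q1,q4},{q1,q5},{q1,q6},{q2,q4},{q2,q5},{q3,q4},{q4,q5},{q1,q4,q5},{q2,q4,q5},{q3,q4,q5}}
  V12: {{q1},{q1,q3},{q1,q4},{q1,q5},{q1,q6},{q1,q4,q5}} {{q2},{q2,q4},{q2,q5},{q2,q4,q5}}
  V13: {{q1,q3}} {{q1,q5},{q1,q4,q5}} {{q2,q5},{q2,q4,q5}} {{q3,q6}}
  V14: {{q1},{q1,q3},{q1,q4},{q1,q5},{q1,q6},{q1,q4,q5}} {{q2},{q2,q4},{q2,q5},{q2,q4,q5}}
  V23: {{q5},{q1,q5},{q2,q5},{q3,q5},{q4,q5},{q1,q4,q5},{q2,q4,q5},{q3,q4,q5}} {{q1,q3}}
  V24: {{q1},{q2},{q1,q3},{q1,q4},{q1,q5},{q1,q6},{q2,q4},{q2,q5},{q4,q5},{q1,q4,q5},{q2,q4,q5},{q3,q4,q5}}
  V34: {{q1,q3}} {{q1,q5},{q2,q5},{q3,q4},{q4,q5},{q1,q4,q5},{q2,q4,q5},{q3,q4,q5}}
  V123: {{q1,q3}} {{q1,q5},{q1,q4,q5}} {{q2,q5},{q2,q4,q5}}
  V124: {{q1},{q1,q3},{q1,q4},{q1,q5},{q1,q6},{q1,q4,q5}} {{q2},{q2,q4},{q2,q5},{q2,q4,q5}}
  V134: {{q1,q3}} {{q1,q5},{q1,q4,q5}} {{q2,q5},{q2,q4,q5}}
  V234: {{q1,q3}} {{q1,q5},{q2,q5},{q4,q5},{q1,q4,q5},{q2,q4,q5},{q3,q4,q5}}
  V1234: {{q1,q3}} {{q1,q5},{q1,q4,q5}} {{q2,q5},{q2,q4,q5}}
C dims 5,13,10,3; δ0: rk 4, SNF 1^4; δ1: rk 7, SNF 1^7; δ2: rk 3, SNF 1^3
Ȟ^0: (5−4)−0=1 ⇒ Z
Ȟ^1: (13−7)−4=2 ⇒ Z^2
Ȟ^2: (10−3)−7=0 ⇒ 0

Ȟ^0 ≅ Z; Ȟ^1 ≅ Z^2; Ȟ^2 ≅ 0


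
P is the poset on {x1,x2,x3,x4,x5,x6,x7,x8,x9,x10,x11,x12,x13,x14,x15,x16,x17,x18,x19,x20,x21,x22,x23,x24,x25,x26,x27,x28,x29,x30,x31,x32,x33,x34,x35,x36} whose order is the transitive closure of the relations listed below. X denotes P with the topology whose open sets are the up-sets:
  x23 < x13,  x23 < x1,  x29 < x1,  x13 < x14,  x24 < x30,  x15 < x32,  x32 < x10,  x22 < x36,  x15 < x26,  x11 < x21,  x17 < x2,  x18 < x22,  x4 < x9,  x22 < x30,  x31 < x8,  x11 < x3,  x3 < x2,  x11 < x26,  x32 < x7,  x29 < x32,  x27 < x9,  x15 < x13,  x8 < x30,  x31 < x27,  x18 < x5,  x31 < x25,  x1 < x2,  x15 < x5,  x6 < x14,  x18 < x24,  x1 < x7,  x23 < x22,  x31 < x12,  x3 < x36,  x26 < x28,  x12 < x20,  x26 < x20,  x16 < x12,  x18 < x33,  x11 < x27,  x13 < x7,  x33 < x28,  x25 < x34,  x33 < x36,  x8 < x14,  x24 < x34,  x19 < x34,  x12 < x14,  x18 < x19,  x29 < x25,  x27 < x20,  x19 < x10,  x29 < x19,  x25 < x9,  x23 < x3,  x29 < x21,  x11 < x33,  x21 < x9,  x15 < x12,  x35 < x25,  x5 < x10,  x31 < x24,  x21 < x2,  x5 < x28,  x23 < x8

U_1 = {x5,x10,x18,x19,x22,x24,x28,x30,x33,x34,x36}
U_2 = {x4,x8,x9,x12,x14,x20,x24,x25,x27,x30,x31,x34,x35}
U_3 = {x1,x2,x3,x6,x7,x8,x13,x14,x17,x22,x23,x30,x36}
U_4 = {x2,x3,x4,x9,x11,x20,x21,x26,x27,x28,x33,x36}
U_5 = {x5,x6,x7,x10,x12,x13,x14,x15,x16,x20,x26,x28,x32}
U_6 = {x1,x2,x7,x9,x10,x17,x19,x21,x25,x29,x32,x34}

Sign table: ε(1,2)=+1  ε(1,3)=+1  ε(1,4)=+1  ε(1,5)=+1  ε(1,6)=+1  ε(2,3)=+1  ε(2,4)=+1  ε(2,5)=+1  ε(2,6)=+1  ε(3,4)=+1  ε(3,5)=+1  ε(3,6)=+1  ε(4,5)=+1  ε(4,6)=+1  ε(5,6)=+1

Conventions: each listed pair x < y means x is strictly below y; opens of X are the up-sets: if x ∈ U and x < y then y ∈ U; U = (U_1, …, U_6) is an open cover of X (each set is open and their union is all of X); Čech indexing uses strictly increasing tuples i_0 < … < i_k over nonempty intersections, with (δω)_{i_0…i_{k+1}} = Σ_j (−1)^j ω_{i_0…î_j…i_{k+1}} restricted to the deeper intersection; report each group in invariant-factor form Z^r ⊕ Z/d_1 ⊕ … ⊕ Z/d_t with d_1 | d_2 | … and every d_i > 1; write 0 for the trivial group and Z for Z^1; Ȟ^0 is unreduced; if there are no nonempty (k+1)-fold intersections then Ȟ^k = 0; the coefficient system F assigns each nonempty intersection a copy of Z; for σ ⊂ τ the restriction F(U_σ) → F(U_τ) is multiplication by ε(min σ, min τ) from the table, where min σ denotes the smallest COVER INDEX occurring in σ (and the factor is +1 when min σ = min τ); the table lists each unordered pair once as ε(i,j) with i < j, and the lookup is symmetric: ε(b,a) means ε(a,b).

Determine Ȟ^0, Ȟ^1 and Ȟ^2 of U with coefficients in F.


nerve of the cover:
  U12={x24,x30,x34} U13={x22,x30,x36} U14={x28,x33,x36} U15={x5,x10,x28} U16={x10,x19,x34} U23={x8,x14,x30} U24={x4,x9,x20,x27} U25={x12,x14,x20} U26={x9,x25,x34} U34={x2,x3,x36} U35={x6,x7,x13,x14} U36={x1,x2,x7,x17} U45={x20,x26,x28} U46={x2,x9,x21} U56={x7,x10,x32}
  U123={x30} U126={x34} U134={x36} U145={x28} U156={x10} U235={x14} U245={x20} U246={x9} U346={x2} U356={x7}
C dims 6,15,10; δ0: rk 5, SNF 1^5; δ1: rk 10, SNF 1^9·2
Ȟ^0 = (6 − 5) − 0 = 1, so Ȟ^0 ≅ Z
Ȟ^1 = (15 − 10) − 5 = 0, so Ȟ^1 ≅ 0
Ȟ^2 = (10 − 0) − 10 = 0 plus torsion [2], so Ȟ^2 ≅ Z/2

Ȟ^0 = Z, Ȟ^1 = 0, Ȟ^2 = Z/2


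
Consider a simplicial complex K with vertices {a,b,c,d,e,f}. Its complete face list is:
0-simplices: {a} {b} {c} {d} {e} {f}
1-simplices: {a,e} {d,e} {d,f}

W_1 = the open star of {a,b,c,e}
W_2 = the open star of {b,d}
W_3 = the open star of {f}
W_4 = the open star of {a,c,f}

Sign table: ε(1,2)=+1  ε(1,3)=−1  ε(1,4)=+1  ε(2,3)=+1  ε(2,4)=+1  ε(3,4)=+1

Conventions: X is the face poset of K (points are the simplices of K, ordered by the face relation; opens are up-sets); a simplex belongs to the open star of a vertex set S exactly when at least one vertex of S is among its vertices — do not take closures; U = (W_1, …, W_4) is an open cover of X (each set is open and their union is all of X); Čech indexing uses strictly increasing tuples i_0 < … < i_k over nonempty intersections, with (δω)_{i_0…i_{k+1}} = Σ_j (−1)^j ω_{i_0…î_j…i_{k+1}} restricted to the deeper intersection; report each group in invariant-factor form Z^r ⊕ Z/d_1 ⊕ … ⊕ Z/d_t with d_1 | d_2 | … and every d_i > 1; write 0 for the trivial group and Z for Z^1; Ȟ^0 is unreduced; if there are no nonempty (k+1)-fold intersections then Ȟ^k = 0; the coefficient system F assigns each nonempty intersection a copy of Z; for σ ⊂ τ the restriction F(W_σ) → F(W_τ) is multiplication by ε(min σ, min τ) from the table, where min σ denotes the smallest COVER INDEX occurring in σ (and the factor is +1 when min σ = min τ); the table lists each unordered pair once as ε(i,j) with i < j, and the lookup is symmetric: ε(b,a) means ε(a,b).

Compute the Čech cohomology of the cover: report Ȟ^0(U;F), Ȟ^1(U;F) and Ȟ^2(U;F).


nonempty intersections:
  W1={{a},{b},{c},{e},{a,e},{d,e}} W2={{b},{d},{d,e},{d,f}} W3={{f},{d,f}} W4={{a},{c},{f},{a,e},{d,f}}
  W12={{b},{d,e}} W14={{a},{c},{a,e}} W23={{d,f}} W24={{d,f}} W34={{f},{d,f}}
  W234={{d,f}}
C dims 4,5,1; δ0: rk 3, SNF 1^3; δ1: rk 1, SNF 1^1
Ȟ^0: (4−3)−0=1 ⇒ Z
Ȟ^1: (5−1)−3=1 ⇒ Z
Ȟ^2: (1−0)−1=0 ⇒ 0

Ȟ^0 ≅ Z; Ȟ^1 ≅ Z; Ȟ^2 ≅ 0


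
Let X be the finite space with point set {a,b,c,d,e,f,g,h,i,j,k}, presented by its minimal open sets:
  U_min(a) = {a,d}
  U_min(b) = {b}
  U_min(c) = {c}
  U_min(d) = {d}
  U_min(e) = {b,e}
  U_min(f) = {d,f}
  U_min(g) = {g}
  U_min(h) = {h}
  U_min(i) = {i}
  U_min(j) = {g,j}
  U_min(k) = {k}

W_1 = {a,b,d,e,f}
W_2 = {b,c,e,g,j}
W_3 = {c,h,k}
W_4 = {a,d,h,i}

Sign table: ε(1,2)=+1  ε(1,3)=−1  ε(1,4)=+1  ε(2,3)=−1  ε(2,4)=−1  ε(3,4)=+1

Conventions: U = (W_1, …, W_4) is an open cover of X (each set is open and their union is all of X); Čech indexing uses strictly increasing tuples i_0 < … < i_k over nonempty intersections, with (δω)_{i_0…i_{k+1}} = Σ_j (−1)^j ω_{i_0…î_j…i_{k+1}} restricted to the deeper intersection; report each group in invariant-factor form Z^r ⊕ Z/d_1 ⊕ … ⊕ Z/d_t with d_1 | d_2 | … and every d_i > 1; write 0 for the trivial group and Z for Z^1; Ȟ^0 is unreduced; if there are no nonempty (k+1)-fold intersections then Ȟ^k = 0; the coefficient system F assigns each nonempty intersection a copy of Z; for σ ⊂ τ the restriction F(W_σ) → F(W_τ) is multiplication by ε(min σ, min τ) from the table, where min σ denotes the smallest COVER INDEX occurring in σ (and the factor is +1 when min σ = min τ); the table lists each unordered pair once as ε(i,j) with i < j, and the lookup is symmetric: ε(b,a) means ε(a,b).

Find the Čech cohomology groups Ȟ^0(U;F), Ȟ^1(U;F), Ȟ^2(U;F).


Ȟ^0(U;F) ≅ 0; Ȟ^1(U;F) ≅ Z/2; Ȟ^2(U;F) ≅ 0

nonempty intersections:
  W12={b,e} W14={a,d} W23={c} W34={h}
C dims 4,4; δ0: rk 4, SNF 1^3·2
Ȟ^0: (4−4)−0=0 ⇒ 0
Ȟ^1: (4−0)−4=0 plus torsion [2] ⇒ Z/2
Ȟ^2: (0−0)−0=0 ⇒ 0


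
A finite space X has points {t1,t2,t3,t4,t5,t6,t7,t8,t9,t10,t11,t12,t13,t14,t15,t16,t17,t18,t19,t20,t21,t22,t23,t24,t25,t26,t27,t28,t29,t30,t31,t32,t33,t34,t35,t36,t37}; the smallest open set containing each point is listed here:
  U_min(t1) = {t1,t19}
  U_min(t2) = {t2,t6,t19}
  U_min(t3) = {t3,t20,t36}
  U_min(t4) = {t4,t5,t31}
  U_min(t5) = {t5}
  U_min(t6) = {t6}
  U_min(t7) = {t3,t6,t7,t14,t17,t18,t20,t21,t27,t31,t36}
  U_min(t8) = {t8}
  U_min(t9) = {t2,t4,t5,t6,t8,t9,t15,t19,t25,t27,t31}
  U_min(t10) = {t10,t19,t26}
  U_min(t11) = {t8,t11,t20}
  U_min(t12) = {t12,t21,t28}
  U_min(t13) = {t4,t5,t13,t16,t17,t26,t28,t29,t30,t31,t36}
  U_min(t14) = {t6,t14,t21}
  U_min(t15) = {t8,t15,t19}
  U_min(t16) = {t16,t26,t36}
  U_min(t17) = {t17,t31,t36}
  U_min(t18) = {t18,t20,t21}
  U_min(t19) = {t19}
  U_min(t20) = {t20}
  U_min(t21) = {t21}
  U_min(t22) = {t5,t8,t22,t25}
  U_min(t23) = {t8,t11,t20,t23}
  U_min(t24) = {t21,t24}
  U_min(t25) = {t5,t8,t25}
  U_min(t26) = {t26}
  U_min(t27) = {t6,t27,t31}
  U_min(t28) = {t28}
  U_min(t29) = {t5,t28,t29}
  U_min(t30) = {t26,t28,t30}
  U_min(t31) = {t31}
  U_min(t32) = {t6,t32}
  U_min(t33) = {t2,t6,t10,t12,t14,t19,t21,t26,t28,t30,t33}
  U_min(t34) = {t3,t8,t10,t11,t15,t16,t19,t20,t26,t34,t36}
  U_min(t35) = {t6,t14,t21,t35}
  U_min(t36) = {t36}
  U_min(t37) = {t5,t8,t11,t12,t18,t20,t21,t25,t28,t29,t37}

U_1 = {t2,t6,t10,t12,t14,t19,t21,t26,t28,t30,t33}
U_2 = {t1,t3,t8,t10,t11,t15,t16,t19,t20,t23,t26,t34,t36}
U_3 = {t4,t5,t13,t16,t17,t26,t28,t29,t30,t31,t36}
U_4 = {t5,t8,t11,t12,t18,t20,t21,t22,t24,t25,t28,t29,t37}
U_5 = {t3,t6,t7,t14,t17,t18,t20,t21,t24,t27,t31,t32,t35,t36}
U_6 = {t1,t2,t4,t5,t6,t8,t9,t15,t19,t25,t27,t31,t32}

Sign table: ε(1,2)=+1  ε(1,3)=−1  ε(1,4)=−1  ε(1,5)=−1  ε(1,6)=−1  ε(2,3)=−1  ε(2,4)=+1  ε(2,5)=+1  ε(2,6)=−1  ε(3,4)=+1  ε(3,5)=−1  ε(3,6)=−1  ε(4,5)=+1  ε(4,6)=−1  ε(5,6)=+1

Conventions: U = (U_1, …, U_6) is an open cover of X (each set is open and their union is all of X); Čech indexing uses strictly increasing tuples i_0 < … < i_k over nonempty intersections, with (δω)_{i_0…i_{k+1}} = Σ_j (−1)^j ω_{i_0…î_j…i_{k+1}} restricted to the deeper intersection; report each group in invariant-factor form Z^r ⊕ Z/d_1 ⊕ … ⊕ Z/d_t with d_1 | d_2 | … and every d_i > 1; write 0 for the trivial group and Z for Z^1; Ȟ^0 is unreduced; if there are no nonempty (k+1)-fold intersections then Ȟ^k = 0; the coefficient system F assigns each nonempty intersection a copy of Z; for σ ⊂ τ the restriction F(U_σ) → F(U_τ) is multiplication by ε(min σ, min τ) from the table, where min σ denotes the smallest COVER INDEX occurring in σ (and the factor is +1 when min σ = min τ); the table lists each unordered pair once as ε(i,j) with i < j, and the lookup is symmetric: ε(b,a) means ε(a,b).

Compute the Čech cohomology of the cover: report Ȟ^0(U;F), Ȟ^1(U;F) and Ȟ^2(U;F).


intersection data:
  U12={t10,t19,t26} U13={t26,t28,t30} U14={t12,t21,t28} U15={t6,t14,t21} U16={t2,t6,t19} U23={t16,t26,t36} U24={t8,t11,t20} U25={t3,t20,t36} U26={t1,t8,t15,t19} U34={t5,t28,t29} U35={t17,t31,t36} U36={t4,t5,t31} U45={t18,t20,t21,t24} U46={t5,t8,t25} U56={t6,t27,t31,t32}
  U123={t26} U126={t19} U134={t28} U145={t21} U156={t6} U235={t36} U245={t20} U246={t8} U346={t5} U356={t31}
C dims 6,15,10; δ0: rk 6, SNF 1^5·2; δ1: rk 9, SNF 1^9
Ȟ^0 = (6 − 6) − 0 = 0, so Ȟ^0 ≅ 0
Ȟ^1 = (15 − 9) − 6 = 0 plus torsion [2], so Ȟ^1 ≅ Z/2
Ȟ^2 = (10 − 0) − 9 = 1, so Ȟ^2 ≅ Z

Ȟ^0 ≅ 0; Ȟ^1 ≅ Z/2; Ȟ^2 ≅ Z


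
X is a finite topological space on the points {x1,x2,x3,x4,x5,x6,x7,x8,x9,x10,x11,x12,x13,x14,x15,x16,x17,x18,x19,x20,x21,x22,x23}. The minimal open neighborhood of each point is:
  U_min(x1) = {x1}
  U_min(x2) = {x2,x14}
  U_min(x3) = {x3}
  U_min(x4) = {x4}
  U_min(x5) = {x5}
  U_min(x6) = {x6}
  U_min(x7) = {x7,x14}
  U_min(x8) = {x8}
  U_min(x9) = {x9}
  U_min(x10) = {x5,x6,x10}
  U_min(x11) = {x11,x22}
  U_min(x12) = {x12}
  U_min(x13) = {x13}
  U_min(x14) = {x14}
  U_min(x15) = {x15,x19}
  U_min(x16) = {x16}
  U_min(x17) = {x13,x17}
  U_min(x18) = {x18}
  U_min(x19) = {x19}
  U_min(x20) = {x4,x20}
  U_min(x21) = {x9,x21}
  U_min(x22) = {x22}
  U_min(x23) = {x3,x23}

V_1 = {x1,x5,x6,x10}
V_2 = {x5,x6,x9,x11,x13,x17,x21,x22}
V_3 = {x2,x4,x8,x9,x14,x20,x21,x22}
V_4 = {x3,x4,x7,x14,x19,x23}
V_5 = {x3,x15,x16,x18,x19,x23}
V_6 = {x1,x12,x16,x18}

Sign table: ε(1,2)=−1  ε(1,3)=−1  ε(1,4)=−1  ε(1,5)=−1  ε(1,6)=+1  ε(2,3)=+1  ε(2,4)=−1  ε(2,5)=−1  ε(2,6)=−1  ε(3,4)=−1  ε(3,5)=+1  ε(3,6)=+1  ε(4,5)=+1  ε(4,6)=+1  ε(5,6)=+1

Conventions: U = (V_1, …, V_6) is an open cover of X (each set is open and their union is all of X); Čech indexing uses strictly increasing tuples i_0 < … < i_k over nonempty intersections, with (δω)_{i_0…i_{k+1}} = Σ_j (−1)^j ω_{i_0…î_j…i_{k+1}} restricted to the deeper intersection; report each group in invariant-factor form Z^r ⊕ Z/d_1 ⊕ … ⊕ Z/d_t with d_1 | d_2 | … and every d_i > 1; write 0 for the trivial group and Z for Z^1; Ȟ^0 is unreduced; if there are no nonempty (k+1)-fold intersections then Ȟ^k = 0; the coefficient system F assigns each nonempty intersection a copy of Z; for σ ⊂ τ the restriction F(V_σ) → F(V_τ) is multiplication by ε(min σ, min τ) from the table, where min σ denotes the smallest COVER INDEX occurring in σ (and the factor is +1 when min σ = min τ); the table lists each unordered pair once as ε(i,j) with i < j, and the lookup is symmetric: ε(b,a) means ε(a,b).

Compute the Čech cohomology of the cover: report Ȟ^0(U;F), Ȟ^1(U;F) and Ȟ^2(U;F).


nerve simplices:
  V12={x5,x6} V16={x1} V23={x9,x21,x22} V34={x4,x14} V45={x3,x19,x23} V56={x16,x18}
C dims 6,6; δ0: rk 5, SNF 1^5
degree 0: 6−5−0 = 1 → Ȟ^0 ≅ Z
degree 1: 6−0−5 = 1 → Ȟ^1 ≅ Z
degree 2: 0−0−0 = 0 → Ȟ^2 ≅ 0

Ȟ^0 = Z; Ȟ^1 = Z; Ȟ^2 = 0


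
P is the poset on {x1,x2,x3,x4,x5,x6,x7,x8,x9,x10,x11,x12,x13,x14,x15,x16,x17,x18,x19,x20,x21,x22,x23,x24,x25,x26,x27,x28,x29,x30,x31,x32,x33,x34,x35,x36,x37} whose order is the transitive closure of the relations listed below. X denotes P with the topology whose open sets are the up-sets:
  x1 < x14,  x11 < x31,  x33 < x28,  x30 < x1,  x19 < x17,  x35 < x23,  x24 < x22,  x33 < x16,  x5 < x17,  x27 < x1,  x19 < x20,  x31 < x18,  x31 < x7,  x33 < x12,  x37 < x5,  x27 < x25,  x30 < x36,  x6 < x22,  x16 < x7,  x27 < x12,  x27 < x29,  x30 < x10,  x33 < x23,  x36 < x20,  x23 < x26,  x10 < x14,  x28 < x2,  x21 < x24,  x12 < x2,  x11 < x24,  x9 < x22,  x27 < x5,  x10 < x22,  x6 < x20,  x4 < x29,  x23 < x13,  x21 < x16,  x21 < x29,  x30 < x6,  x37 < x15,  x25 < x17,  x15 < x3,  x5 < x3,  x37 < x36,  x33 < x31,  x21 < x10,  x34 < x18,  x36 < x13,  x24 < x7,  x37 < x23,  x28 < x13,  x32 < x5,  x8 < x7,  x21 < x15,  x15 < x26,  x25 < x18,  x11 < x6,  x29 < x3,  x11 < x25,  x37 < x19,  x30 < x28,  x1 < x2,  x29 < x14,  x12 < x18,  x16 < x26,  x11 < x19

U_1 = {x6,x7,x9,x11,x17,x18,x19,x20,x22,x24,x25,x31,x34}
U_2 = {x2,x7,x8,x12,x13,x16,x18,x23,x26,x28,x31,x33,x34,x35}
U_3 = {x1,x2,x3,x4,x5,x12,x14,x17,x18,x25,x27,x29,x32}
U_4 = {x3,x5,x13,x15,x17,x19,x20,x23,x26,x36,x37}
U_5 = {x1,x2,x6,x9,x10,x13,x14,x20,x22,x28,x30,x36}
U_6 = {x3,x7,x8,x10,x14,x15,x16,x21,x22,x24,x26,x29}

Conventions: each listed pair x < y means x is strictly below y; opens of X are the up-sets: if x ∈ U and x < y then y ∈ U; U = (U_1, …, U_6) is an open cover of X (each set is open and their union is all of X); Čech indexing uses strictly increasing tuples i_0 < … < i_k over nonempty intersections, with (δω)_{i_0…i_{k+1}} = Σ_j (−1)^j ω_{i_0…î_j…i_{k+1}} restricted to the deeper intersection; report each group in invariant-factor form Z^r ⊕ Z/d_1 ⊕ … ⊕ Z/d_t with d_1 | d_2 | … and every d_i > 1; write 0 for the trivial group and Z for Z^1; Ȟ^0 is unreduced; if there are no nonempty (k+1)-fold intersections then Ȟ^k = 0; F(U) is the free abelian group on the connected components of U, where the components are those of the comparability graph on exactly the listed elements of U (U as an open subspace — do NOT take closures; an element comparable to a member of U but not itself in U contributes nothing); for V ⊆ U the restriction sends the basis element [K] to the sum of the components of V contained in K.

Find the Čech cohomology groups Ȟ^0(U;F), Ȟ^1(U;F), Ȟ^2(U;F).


Ȟ^0(U;F) ≅ Z,  Ȟ^1(U;F) ≅ 0,  Ȟ^2(U;F) ≅ Z/2

nonempty intersections:
  U12={x7,x18,x31,x34} U13={x17,x18,x25} U14={x17,x19,x20} U15={x6,x9,x20,x22} U16={x7,x22,x24} U23={x2,x12,x18} U24={x13,x23,x26} U25={x2,x13,x28} U26={x7,x8,x16,x26} U34={x3,x5,x17} U35={x1,x2,x14} U36={x3,x14,x29} U45={x13,x20,x36} U46={x3,x15,x26} U56={x10,x14,x22}
  U123={x18} U126={x7} U134={x17} U145={x20} U156={x22} U235={x2} U245={x13} U246={x26} U346={x3} U356={x14}
components per intersection:
  U1: {x6,x7,x9,x11,x17,x18,x19,x20,x22,x24,x25,x31,x34}
  U2: {x2,x7,x8,x12,x13,x16,x18,x23,x26,x28,x31,x33,x34,x35}
  U3: {x1,x2,x3,x4,x5,x12,x14,x17,x18,x25,x27,x29,x32}
  U4: {x3,x5,x13,x15,x17,x19,x20,x23,x26,x36,x37}
  U5: {x1,x2,x6,x9,x10,x13,x14,x20,x22,x28,x30,x36}
  U6: {x3,x7,x8,x10,x14,x15,x16,x21,x22,x24,x26,x29}
  U12: {x7,x18,x31,x34}
  U13: {x17,x18,x25}
  U14: {x17,x19,x20}
  U15: {x6,x9,x20,x22}
  U16: {x7,x22,x24}
  U23: {x2,x12,x18}
  U24: {x13,x23,x26}
  U25: {x2,x13,x28}
  U26: {x7,x8,x16,x26}
  U34: {x3,x5,x17}
  U35: {x1,x2,x14}
  U36: {x3,x14,x29}
  U45: {x13,x20,x36}
  U46: {x3,x15,x26}
  U56: {x10,x14,x22}
  U123: {x18}
  U126: {x7}
  U134: {x17}
  U145: {x20}
  U156: {x22}
  U235: {x2}
  U245: {x13}
  U246: {x26}
  U346: {x3}
  U356: {x14}
C dims 6,15,10; δ0: rk 5, SNF 1^5; δ1: rk 10, SNF 1^9·2
Ȟ^0: (6−5)−0=1 ⇒ Z
Ȟ^1: (15−10)−5=0 ⇒ 0
Ȟ^2: (10−0)−10=0 plus torsion [2] ⇒ Z/2


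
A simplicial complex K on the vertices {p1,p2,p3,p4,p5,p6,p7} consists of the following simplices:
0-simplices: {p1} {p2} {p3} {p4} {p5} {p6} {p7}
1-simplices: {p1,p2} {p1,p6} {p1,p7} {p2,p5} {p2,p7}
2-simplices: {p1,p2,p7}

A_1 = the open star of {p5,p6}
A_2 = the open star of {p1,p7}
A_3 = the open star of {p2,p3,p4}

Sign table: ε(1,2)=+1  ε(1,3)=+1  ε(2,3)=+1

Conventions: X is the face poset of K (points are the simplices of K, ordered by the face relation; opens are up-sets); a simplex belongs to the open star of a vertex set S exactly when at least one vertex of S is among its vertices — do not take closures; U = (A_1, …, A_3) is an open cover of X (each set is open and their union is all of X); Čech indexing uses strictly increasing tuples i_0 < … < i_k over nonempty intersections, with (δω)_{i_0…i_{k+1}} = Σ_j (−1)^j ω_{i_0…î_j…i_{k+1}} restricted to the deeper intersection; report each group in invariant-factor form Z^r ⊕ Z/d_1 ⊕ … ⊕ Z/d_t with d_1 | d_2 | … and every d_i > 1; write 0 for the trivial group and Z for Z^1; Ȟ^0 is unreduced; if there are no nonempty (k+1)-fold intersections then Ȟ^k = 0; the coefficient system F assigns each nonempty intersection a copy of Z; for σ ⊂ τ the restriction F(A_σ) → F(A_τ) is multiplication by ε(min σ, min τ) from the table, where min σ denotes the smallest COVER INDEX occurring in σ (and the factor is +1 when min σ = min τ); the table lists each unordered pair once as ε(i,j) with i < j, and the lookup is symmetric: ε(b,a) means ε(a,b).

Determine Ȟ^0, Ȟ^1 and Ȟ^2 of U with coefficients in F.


nerve of the cover:
  A1={{p5},{p6},{p1,p6},{p2,p5}} A2={{p1},{p7},{p1,p2},{p1,p6},{p1,p7},{p2,p7},{p1,p2,p7}} A3={{p2},{p3},{p4},{p1,p2},{p2,p5},{p2,p7},{p1,p2,p7}}
  A12={{p1,p6}} A13={{p2,p5}} A23={{p1,p2},{p2,p7},{p1,p2,p7}}
C dims 3,3; δ0: rk 2, SNF 1^2
Ȟ^0 = (3 − 2) − 0 = 1, so Ȟ^0 ≅ Z
Ȟ^1 = (3 − 0) − 2 = 1, so Ȟ^1 ≅ Z
Ȟ^2 = (0 − 0) − 0 = 0, so Ȟ^2 ≅ 0

Ȟ^0(U;F) ≅ Z,  Ȟ^1(U;F) ≅ Z,  Ȟ^2(U;F) ≅ 0


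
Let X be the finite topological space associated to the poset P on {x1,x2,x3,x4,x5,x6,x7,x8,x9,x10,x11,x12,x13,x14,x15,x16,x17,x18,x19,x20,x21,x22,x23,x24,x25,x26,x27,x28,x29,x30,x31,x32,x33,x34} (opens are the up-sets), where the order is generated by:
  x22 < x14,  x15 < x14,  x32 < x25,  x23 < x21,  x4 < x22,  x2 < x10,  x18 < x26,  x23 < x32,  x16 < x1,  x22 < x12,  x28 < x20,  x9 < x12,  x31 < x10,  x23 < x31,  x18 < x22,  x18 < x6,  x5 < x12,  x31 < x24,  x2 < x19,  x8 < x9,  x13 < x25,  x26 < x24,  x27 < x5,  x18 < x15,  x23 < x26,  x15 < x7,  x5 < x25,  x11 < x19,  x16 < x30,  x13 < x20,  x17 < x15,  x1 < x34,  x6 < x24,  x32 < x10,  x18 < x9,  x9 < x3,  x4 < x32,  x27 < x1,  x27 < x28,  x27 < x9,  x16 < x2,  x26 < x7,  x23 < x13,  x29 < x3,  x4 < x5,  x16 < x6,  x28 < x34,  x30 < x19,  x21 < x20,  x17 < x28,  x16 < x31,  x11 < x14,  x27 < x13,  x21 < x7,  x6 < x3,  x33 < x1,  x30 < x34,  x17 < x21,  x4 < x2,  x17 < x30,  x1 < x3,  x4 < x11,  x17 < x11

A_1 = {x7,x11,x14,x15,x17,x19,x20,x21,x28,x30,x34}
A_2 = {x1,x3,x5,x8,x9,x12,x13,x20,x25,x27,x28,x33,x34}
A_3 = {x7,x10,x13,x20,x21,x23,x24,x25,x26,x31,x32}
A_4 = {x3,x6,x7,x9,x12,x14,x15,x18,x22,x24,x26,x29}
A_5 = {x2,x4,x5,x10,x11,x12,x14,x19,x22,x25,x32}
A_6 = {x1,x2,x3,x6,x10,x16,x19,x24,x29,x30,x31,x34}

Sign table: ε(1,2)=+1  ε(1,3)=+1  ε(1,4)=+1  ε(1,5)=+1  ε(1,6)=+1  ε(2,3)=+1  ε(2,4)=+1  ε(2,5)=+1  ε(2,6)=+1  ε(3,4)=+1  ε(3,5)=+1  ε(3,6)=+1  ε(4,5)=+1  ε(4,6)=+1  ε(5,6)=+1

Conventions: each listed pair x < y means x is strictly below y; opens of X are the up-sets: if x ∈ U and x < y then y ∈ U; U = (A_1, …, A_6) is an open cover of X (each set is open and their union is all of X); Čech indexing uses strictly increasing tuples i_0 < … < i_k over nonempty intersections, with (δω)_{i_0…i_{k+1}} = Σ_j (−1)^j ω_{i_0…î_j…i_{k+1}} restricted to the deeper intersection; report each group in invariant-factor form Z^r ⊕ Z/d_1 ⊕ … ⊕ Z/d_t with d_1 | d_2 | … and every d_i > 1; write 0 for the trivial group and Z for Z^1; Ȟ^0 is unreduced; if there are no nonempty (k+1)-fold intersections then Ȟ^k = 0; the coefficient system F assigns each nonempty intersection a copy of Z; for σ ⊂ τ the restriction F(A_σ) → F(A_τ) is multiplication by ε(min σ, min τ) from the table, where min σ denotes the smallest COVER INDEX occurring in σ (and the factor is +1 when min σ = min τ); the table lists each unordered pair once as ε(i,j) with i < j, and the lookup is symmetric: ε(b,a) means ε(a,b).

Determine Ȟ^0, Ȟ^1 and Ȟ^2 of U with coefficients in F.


Ȟ^0 = Z, Ȟ^1 = 0, Ȟ^2 = Z/2

nonempty intersections:
  A12={x20,x28,x34} A13={x7,x20,x21} A14={x7,x14,x15} A15={x11,x14,x19} A16={x19,x30,x34} A23={x13,x20,x25} A24={x3,x9,x12} A25={x5,x12,x25} A26={x1,x3,x34} A34={x7,x24,x26} A35={x10,x25,x32} A36={x10,x24,x31} A45={x12,x14,x22} A46={x3,x6,x24,x29} A56={x2,x10,x19}
  A123={x20} A126={x34} A134={x7} A145={x14} A156={x19} A235={x25} A245={x12} A246={x3} A346={x24} A356={x10}
C dims 6,15,10; δ0: rk 5, SNF 1^5; δ1: rk 10, SNF 1^9·2
Ȟ^0: (6−5)−0=1 ⇒ Z
Ȟ^1: (15−10)−5=0 ⇒ 0
Ȟ^2: (10−0)−10=0 plus torsion [2] ⇒ Z/2


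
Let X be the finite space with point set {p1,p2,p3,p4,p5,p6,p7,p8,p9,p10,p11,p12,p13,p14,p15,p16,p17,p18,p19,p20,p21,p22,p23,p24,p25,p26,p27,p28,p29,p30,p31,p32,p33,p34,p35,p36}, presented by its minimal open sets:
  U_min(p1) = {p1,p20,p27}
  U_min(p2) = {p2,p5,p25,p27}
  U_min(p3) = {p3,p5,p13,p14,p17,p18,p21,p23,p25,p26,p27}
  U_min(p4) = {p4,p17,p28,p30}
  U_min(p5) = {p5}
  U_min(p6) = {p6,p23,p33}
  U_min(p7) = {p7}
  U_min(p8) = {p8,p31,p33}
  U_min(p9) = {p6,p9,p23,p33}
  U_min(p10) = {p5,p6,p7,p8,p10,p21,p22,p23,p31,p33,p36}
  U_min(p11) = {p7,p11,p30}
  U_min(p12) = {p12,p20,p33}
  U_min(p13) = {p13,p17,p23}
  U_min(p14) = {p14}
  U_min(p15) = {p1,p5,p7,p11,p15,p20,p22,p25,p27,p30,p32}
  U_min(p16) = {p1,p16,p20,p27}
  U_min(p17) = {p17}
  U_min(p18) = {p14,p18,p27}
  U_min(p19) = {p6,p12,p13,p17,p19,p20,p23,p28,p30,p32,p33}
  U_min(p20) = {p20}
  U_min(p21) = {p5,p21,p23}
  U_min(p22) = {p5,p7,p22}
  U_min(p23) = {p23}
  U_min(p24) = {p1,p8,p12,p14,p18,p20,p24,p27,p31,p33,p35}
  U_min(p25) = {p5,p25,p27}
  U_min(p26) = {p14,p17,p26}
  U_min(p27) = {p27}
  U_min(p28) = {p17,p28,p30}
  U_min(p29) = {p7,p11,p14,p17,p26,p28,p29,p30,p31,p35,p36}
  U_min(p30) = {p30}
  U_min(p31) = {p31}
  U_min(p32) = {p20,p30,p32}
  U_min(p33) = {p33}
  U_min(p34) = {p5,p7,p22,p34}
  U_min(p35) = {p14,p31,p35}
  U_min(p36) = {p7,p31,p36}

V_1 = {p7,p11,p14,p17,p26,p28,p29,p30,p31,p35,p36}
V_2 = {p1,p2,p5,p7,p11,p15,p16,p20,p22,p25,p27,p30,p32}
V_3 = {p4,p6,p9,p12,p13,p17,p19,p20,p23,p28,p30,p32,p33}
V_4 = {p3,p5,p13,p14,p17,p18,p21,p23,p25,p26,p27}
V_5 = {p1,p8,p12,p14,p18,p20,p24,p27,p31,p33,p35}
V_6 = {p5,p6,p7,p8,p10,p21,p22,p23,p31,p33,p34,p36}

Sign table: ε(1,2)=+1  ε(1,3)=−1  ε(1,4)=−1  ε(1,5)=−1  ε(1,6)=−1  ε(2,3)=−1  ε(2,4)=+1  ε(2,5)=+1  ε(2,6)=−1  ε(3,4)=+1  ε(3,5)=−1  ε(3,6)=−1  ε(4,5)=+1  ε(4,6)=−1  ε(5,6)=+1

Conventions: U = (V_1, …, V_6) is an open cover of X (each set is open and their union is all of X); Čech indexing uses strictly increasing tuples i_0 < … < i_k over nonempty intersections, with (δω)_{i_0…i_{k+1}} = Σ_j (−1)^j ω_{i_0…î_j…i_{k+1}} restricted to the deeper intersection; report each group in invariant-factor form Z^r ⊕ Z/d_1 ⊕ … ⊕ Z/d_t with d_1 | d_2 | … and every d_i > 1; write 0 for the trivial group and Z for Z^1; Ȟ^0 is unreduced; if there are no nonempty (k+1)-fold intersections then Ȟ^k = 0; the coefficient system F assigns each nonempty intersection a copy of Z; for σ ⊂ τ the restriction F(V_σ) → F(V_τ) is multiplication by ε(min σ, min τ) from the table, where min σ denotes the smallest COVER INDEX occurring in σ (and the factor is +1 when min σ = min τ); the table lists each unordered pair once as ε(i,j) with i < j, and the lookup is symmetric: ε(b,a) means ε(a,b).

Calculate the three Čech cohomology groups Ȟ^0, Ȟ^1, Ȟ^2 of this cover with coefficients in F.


Ȟ^0 = 0, Ȟ^1 = Z/2, Ȟ^2 = Z

nerve simplices:
  V12={p7,p11,p30} V13={p17,p28,p30} V14={p14,p17,p26} V15={p14,p31,p35} V16={p7,p31,p36} V23={p20,p30,p32} V24={p5,p25,p27} V25={p1,p20,p27} V26={p5,p7,p22} V34={p13,p17,p23} V35={p12,p20,p33} V36={p6,p23,p33} V45={p14,p18,p27} V46={p5,p21,p23} V56={p8,p31,p33}
  V123={p30} V126={p7} V134={p17} V145={p14} V156={p31} V235={p20} V245={p27} V246={p5} V346={p23} V356={p33}
C dims 6,15,10; δ0: rk 6, SNF 1^5·2; δ1: rk 9, SNF 1^9
degree 0: 6−6−0 = 0 → Ȟ^0 ≅ 0
degree 1: 15−9−6 = 0 plus torsion [2] → Ȟ^1 ≅ Z/2
degree 2: 10−0−9 = 1 → Ȟ^2 ≅ Z


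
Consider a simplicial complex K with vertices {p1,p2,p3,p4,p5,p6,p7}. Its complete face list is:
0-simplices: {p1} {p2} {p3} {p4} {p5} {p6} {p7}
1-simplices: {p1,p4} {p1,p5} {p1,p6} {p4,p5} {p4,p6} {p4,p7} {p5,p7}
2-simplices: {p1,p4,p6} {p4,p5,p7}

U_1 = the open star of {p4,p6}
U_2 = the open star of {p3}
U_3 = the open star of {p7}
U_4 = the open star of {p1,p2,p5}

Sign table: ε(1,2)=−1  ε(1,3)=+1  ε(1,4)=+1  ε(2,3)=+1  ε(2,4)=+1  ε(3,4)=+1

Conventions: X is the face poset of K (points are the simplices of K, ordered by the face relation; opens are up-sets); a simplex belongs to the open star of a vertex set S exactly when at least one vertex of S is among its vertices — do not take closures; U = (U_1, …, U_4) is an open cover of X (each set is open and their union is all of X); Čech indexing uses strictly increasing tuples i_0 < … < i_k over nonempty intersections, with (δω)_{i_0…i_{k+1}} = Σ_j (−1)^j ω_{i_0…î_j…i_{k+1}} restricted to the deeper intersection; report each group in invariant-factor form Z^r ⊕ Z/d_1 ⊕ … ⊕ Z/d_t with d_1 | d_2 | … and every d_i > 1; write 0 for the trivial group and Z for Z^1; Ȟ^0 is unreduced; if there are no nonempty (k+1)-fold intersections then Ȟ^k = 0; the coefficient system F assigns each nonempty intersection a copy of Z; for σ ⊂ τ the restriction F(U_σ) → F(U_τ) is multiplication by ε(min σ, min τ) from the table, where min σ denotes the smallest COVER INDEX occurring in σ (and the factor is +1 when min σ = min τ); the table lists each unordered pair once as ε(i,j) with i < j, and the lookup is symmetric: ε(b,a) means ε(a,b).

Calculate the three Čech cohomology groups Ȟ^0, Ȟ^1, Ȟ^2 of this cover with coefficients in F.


nonempty intersections:
  U1={{p4},{p6},{p1,p4},{p1,p6},{p4,p5},{p4,p6},{p4,p7},{p1,p4,p6},{p4,p5,p7}} U2={{p3}} U3={{p7},{p4,p7},{p5,p7},{p4,p5,p7}} U4={{p1},{p2},{p5},{p1,p4},{p1,p5},{p1,p6},{p4,p5},{p5,p7},{p1,p4,p6},{p4,p5,p7}}
  U13={{p4,p7},{p4,p5,p7}} U14={{p1,p4},{p1,p6},{p4,p5},{p1,p4,p6},{p4,p5,p7}} U34={{p5,p7},{p4,p5,p7}}
  U134={{p4,p5,p7}}
C dims 4,3,1; δ0: rk 2, SNF 1^2; δ1: rk 1, SNF 1^1
Ȟ^0: (4−2)−0=2 ⇒ Z^2
Ȟ^1: (3−1)−2=0 ⇒ 0
Ȟ^2: (1−0)−1=0 ⇒ 0

Ȟ^0 = Z^2, Ȟ^1 = 0 and Ȟ^2 = 0


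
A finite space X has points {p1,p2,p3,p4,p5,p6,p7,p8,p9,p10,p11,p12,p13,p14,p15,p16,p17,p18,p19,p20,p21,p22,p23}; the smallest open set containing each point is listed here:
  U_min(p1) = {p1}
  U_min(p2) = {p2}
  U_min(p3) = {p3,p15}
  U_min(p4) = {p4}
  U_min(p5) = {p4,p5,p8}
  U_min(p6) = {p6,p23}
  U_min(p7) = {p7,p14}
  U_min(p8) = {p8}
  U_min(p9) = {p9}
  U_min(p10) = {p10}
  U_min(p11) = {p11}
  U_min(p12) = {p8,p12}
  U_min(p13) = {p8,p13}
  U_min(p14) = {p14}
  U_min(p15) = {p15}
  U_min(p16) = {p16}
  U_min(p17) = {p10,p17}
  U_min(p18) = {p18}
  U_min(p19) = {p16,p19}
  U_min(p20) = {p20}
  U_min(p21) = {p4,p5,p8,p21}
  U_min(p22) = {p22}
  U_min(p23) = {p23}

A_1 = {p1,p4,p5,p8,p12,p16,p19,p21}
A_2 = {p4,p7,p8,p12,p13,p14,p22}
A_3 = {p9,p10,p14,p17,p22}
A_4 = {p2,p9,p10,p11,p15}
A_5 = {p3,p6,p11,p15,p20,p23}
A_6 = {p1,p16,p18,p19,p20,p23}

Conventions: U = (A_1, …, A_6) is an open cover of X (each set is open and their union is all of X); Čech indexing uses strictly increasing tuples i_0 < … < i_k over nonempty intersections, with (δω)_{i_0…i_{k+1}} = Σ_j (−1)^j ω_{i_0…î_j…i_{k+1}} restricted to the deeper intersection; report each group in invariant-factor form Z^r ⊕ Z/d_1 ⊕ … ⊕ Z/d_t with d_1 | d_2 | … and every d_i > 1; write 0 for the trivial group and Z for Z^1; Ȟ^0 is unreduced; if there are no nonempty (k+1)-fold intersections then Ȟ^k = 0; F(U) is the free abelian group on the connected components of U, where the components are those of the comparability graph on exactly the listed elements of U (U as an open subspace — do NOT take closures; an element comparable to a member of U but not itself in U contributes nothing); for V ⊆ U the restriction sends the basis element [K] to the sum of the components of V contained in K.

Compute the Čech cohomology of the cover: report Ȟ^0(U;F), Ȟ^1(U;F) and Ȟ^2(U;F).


nonempty overlaps:
  A12={p4,p8,p12} A16={p1,p16,p19} A23={p14,p22} A34={p9,p10} A45={p11,p15} A56={p20,p23}
components per intersection:
  A1: {p1} {p4,p5,p8,p12,p21} {p16,p19}
  A2: {p4} {p7,p14} {p8,p12,p13} {p22}
  A3: {p9} {p10,p17} {p14} {p22}
  A4: {p2} {p9} {p10} {p11} {p15}
  A5: {p3,p15} {p6,p23} {p11} {p20}
  A6: {p1} {p16,p19} {p18} {p20} {p23}
  A12: {p4} {p8,p12}
  A16: {p1} {p16,p19}
  A23: {p14} {p22}
  A34: {p9} {p10}
  A45: {p11} {p15}
  A56: {p20} {p23}
C dims 25,12; δ0: rk 12, SNF 1^12
degree 0: 25−12−0 = 13 → Ȟ^0 ≅ Z^13
degree 1: 12−0−12 = 0 → Ȟ^1 ≅ 0
degree 2: 0−0−0 = 0 → Ȟ^2 ≅ 0

Ȟ^0(U;F) ≅ Z^13, Ȟ^1(U;F) ≅ 0, Ȟ^2(U;F) ≅ 0


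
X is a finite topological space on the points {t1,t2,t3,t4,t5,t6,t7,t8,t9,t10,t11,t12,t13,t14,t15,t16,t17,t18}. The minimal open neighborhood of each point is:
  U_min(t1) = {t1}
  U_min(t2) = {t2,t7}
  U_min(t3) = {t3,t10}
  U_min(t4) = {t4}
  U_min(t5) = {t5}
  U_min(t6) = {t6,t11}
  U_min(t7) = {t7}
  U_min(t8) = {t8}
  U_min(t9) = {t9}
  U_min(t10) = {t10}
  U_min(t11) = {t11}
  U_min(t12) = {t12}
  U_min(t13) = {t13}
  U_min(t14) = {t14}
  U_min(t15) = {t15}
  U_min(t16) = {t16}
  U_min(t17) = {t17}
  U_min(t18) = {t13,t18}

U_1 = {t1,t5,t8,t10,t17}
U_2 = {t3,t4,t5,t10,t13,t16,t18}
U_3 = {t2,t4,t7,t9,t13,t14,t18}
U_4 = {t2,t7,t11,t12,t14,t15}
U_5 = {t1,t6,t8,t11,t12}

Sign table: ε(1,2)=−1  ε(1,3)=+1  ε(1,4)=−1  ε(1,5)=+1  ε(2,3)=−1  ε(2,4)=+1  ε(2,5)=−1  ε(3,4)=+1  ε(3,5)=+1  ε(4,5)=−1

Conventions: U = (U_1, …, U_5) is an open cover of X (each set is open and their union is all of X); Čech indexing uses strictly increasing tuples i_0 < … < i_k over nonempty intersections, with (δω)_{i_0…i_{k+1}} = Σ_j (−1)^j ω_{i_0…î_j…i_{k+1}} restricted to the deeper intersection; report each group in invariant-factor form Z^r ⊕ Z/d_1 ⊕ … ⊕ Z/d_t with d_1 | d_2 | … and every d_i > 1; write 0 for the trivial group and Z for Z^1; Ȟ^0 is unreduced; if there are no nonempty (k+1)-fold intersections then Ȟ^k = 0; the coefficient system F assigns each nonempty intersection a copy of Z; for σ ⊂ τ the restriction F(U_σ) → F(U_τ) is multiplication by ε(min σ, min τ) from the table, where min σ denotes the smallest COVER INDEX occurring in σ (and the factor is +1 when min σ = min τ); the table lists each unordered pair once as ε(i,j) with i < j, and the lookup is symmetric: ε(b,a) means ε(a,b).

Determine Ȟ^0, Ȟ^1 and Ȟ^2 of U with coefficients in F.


Ȟ^0 = 0, Ȟ^1 = Z/2, Ȟ^2 = 0

cover nerve:
  U12={t5,t10} U15={t1,t8} U23={t4,t13,t18} U34={t2,t7,t14} U45={t11,t12}
C dims 5,5; δ0: rk 5, SNF 1^4·2
Ȟ^0: (5−5)−0=0 ⇒ 0
Ȟ^1: (5−0)−5=0 plus torsion [2] ⇒ Z/2
Ȟ^2: (0−0)−0=0 ⇒ 0


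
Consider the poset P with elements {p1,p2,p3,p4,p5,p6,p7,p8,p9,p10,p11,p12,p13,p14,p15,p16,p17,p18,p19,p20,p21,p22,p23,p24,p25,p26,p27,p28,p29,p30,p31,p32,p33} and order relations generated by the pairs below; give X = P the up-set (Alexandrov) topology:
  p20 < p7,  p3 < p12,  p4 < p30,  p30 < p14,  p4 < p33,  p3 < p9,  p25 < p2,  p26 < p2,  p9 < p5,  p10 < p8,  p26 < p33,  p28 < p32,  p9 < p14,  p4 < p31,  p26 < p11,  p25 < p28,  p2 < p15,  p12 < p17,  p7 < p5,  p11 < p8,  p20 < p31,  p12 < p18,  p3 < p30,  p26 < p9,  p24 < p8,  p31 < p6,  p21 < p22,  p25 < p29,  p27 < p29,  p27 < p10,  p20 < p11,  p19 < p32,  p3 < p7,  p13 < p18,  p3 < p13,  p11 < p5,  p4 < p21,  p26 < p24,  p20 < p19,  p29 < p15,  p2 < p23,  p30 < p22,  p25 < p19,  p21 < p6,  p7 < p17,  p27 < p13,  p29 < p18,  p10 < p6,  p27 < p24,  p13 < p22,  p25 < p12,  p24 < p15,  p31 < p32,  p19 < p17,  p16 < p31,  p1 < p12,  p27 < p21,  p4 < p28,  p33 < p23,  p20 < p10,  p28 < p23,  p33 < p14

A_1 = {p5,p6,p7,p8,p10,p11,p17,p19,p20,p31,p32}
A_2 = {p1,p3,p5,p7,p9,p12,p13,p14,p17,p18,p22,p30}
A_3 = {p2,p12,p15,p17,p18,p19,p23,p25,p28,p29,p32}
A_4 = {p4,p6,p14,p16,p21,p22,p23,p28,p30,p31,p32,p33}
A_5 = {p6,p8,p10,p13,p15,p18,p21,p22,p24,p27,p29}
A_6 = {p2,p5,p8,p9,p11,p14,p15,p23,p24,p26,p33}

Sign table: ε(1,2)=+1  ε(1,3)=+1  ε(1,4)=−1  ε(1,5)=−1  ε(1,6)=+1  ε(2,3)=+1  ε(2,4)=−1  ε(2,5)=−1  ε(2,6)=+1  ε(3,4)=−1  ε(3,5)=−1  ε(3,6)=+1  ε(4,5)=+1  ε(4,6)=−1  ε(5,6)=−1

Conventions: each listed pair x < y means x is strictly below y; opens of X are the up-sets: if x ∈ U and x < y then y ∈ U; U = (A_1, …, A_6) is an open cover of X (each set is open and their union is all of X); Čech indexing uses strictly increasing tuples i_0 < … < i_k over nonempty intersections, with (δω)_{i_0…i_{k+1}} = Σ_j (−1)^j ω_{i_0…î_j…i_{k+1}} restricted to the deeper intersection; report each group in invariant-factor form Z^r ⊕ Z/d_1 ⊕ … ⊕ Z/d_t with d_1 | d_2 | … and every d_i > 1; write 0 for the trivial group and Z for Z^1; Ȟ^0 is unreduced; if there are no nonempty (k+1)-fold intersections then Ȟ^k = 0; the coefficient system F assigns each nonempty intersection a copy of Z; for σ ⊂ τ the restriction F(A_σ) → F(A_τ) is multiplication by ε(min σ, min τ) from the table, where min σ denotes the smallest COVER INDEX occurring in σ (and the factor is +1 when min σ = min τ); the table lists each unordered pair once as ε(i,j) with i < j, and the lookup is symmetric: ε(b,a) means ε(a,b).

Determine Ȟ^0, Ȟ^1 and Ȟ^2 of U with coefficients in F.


cover nerve:
  A12={p5,p7,p17} A13={p17,p19,p32} A14={p6,p31,p32} A15={p6,p8,p10} A16={p5,p8,p11} A23={p12,p17,p18} A24={p14,p22,p30} A25={p13,p18,p22} A26={p5,p9,p14} A34={p23,p28,p32} A35={p15,p18,p29} A36={p2,p15,p23} A45={p6,p21,p22} A46={p14,p23,p33} A56={p8,p15,p24}
  A123={p17} A126={p5} A134={p32} A145={p6} A156={p8} A235={p18} A245={p22} A246={p14} A346={p23} A356={p15}
C dims 6,15,10; δ0: rk 5, SNF 1^5; δ1: rk 10, SNF 1^9·2
Ȟ^0: (6−5)−0=1 ⇒ Z
Ȟ^1: (15−10)−5=0 ⇒ 0
Ȟ^2: (10−0)−10=0 plus torsion [2] ⇒ Z/2

Ȟ^0 = Z,  Ȟ^1 = 0,  Ȟ^2 = Z/2
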